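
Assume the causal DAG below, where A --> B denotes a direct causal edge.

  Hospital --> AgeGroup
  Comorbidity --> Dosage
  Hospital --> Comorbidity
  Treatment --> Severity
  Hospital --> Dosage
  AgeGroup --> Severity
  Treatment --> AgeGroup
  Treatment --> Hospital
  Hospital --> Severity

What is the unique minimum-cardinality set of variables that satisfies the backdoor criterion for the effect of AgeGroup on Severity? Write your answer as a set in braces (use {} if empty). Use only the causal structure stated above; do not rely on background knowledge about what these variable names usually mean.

Variables eligible for adjustment (non-descendants of AgeGroup, excluding AgeGroup and Severity): {Comorbidity, Dosage, Hospital, Treatment}.
Backdoor paths from AgeGroup to Severity:
  P1: AgeGroup <- Treatment -> Hospital -> Severity
  P2: AgeGroup <- Treatment -> Severity
  P3: AgeGroup <- Hospital <- Treatment -> Severity
  P4: AgeGroup <- Hospital -> Severity
The empty set is not sufficient: P1 (AgeGroup <- Treatment -> Hospital -> Severity) has no collider blocking it and no conditioned non-collider, so it is open.
Try {Hospital, Treatment}:
  P1: blocked at fork node Treatment ∈ conditioning set.
  P2: blocked at fork node Treatment ∈ conditioning set.
  P3: blocked at chain node Hospital ∈ conditioning set.
  P4: blocked at fork node Hospital ∈ conditioning set.
{Hospital, Treatment} contains no descendant of AgeGroup and blocks every backdoor path.
Every element of {Hospital, Treatment} is needed (dropping Hospital leaves P4 open; dropping Treatment leaves P2 open), so no proper subset is valid.
Among all size-2 subsets of the eligible variables, only {Hospital, Treatment} blocks every backdoor path, so it is the unique smallest valid adjustment set.

{Hospital, Treatment}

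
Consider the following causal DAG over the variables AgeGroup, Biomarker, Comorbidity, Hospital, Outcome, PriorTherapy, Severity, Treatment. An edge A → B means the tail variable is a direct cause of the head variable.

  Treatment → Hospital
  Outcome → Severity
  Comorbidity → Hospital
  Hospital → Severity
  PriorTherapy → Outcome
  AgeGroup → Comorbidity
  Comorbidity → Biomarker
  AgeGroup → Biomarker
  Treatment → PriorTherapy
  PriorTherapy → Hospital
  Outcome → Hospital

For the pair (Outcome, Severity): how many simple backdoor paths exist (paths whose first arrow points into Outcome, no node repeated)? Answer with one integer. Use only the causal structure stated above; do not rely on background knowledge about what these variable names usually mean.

A backdoor path from Outcome to Severity is any simple undirected path whose first edge points into Outcome (i.e. leaves Outcome via a parent).
Parents of Outcome: {PriorTherapy}.
Enumerating:
  P1: Outcome <- PriorTherapy <- Treatment -> Hospital -> Severity
  P2: Outcome <- PriorTherapy -> Hospital -> Severity
That exhausts the simple backdoor paths. Count: 2.

2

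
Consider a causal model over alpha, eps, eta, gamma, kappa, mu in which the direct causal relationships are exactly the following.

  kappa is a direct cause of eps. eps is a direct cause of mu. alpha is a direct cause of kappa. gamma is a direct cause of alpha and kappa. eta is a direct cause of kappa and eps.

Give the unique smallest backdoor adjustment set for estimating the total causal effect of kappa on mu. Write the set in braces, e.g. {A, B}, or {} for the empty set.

Variables eligible for adjustment (non-descendants of kappa, excluding kappa and mu): {alpha, eta, gamma}.
Backdoor paths from kappa to mu:
  P1: kappa <- eta -> eps -> mu
The empty set is not sufficient: P1 (kappa <- eta -> eps -> mu) has no collider blocking it and no conditioned non-collider, so it is open.
Try {eta}:
  P1: blocked at fork node eta ∈ conditioning set.
{eta} contains no descendant of kappa and blocks every backdoor path.
No other singleton works — e.g. {gamma} leaves P1 open — so {eta} is the unique smallest valid adjustment set.

{eta}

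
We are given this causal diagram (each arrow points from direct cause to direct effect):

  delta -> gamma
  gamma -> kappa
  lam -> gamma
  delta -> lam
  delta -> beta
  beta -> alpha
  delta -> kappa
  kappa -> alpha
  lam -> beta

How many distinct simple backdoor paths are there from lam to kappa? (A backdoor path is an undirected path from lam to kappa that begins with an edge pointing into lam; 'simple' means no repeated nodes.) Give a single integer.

A backdoor path from lam to kappa is any simple undirected path whose first edge points into lam (i.e. leaves lam via a parent).
Parents of lam: {delta}.
Enumerating:
  P1: lam <- delta -> beta -> alpha <- kappa
  P2: lam <- delta -> gamma -> kappa
  P3: lam <- delta -> kappa
That exhausts the simple backdoor paths. Count: 3.

3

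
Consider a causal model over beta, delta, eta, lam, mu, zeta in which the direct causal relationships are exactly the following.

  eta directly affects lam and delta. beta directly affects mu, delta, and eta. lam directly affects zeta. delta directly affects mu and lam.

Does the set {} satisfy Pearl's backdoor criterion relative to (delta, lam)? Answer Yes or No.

Backdoor paths from delta to lam (paths whose first edge points into delta):
  P1: delta <- beta -> eta -> lam
  P2: delta <- eta -> lam
Condition 1 (no descendant of delta in the set): holds — descendants of delta are {lam, mu, zeta}; none are in {}.
Condition 2 (every backdoor path blocked by {}):
  P1: open — no interior node is in the conditioning set.
  P2: open — no interior node is in the conditioning set.
{} does not satisfy the backdoor criterion.

No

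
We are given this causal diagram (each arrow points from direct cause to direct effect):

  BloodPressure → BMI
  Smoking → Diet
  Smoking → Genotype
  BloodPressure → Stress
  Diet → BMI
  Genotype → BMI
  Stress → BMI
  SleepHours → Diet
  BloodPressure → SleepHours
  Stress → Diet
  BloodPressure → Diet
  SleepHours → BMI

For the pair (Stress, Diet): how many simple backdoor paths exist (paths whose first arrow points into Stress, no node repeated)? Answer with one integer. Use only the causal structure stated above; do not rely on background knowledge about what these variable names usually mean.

A backdoor path from Stress to Diet is any simple undirected path whose first edge points into Stress (i.e. leaves Stress via a parent).
Parents of Stress: {BloodPressure}.
Enumerating:
  P1: Stress <- BloodPressure -> SleepHours -> Diet
  P2: Stress <- BloodPressure -> SleepHours -> BMI <- Genotype <- Smoking -> Diet
  P3: Stress <- BloodPressure -> SleepHours -> BMI <- Diet
  P4: Stress <- BloodPressure -> Diet
  P5: Stress <- BloodPressure -> BMI <- Genotype <- Smoking -> Diet
  P6: Stress <- BloodPressure -> BMI <- SleepHours -> Diet
  P7: Stress <- BloodPressure -> BMI <- Diet
That exhausts the simple backdoor paths. Count: 7.

7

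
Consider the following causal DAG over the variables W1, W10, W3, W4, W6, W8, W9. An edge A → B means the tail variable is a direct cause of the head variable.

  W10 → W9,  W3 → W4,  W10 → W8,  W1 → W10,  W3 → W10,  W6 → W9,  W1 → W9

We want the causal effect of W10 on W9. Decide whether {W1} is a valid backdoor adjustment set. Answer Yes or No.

Backdoor paths from W10 to W9 (paths whose first edge points into W10):
  P1: W10 <- W1 -> W9
Condition 1 (no descendant of W10 in the set): holds — descendants of W10 are {W8, W9}; none are in {W1}.
Condition 2 (every backdoor path blocked by {W1}):
  P1: blocked at fork node W1 ∈ conditioning set.
{W1} satisfies the backdoor criterion.

Yes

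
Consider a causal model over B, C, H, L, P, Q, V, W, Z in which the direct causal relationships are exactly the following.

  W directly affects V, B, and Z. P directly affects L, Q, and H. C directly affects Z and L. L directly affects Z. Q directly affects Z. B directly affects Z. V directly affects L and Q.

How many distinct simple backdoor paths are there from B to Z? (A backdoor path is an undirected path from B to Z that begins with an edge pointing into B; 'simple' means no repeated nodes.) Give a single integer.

A backdoor path from B to Z is any simple undirected path whose first edge points into B (i.e. leaves B via a parent).
Parents of B: {W}.
Enumerating:
  P1: B <- W -> V -> Q <- P -> L <- C -> Z
  P2: B <- W -> V -> Q <- P -> L -> Z
  P3: B <- W -> V -> Q -> Z
  P4: B <- W -> V -> L <- P -> Q -> Z
  P5: B <- W -> V -> L <- C -> Z
  P6: B <- W -> V -> L -> Z
  P7: B <- W -> Z
That exhausts the simple backdoor paths. Count: 7.

7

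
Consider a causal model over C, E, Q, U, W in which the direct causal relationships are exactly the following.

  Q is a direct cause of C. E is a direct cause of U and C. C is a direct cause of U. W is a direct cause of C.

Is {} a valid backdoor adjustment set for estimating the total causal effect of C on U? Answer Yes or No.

No

Backdoor paths from C to U (paths whose first edge points into C):
  P1: C <- E -> U
Condition 1 (no descendant of C in the set): holds — descendants of C are {U}; none are in {}.
Condition 2 (every backdoor path blocked by {}):
  P1: open — no interior node is in the conditioning set.
{} does not satisfy the backdoor criterion.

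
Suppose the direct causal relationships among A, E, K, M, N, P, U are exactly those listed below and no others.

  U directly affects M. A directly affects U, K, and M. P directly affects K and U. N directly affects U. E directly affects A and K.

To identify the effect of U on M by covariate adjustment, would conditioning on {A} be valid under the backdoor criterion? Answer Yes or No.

Yes

Backdoor paths from U to M (paths whose first edge points into U):
  P1: U <- A -> M
  P2: U <- P -> K <- E -> A -> M
  P3: U <- P -> K <- A -> M
Condition 1 (no descendant of U in the set): holds — descendants of U are {M}; none are in {A}.
Condition 2 (every backdoor path blocked by {A}):
  P1: blocked at fork node A ∈ conditioning set.
  P2: blocked at collider K (neither it nor any descendant is in the conditioning set).
  P3: blocked at collider K (neither it nor any descendant is in the conditioning set).
{A} satisfies the backdoor criterion.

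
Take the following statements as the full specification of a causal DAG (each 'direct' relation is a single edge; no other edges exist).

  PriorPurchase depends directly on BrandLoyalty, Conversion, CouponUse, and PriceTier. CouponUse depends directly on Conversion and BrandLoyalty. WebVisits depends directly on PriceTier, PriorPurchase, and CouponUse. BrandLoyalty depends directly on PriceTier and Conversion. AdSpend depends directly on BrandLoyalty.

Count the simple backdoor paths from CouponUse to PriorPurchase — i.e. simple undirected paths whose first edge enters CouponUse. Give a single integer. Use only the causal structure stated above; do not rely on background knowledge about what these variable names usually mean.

8

A backdoor path from CouponUse to PriorPurchase is any simple undirected path whose first edge points into CouponUse (i.e. leaves CouponUse via a parent).
Parents of CouponUse: {BrandLoyalty, Conversion}.
Enumerating:
  P1: CouponUse <- Conversion -> BrandLoyalty <- PriceTier -> PriorPurchase
  P2: CouponUse <- Conversion -> BrandLoyalty <- PriceTier -> WebVisits <- PriorPurchase
  P3: CouponUse <- Conversion -> BrandLoyalty -> PriorPurchase
  P4: CouponUse <- Conversion -> PriorPurchase
  P5: CouponUse <- BrandLoyalty <- PriceTier -> PriorPurchase
  P6: CouponUse <- BrandLoyalty <- PriceTier -> WebVisits <- PriorPurchase
  P7: CouponUse <- BrandLoyalty <- Conversion -> PriorPurchase
  P8: CouponUse <- BrandLoyalty -> PriorPurchase
That exhausts the simple backdoor paths. Count: 8.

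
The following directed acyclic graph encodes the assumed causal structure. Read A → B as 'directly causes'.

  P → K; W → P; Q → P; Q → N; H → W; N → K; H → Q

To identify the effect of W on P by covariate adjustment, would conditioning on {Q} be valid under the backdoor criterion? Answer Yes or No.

Yes

Backdoor paths from W to P (paths whose first edge points into W):
  P1: W <- H -> Q -> N -> K <- P
  P2: W <- H -> Q -> P
Condition 1 (no descendant of W in the set): holds — descendants of W are {K, P}; none are in {Q}.
Condition 2 (every backdoor path blocked by {Q}):
  P1: blocked at chain node Q ∈ conditioning set.
  P2: blocked at chain node Q ∈ conditioning set.
{Q} satisfies the backdoor criterion.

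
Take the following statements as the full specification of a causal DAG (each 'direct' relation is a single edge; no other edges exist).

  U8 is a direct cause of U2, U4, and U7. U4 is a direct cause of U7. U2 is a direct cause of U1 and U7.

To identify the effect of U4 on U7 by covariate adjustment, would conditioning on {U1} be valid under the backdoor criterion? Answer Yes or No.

No

Backdoor paths from U4 to U7 (paths whose first edge points into U4):
  P1: U4 <- U8 -> U2 -> U7
  P2: U4 <- U8 -> U7
Condition 1 (no descendant of U4 in the set): holds — descendants of U4 are {U7}; none are in {U1}.
Condition 2 (every backdoor path blocked by {U1}):
  P1: open — no interior node is in the conditioning set.
  P2: open — no interior node is in the conditioning set.
{U1} does not satisfy the backdoor criterion.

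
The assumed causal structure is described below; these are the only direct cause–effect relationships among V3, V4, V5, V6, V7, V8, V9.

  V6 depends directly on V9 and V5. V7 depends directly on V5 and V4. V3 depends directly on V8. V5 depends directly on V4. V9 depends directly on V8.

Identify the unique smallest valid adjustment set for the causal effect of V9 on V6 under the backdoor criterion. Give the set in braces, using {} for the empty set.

{}

Variables eligible for adjustment (non-descendants of V9, excluding V9 and V6): {V3, V4, V5, V7, V8}.
Backdoor paths from V9 to V6:
  (none)
With no backdoor paths the empty set already satisfies the criterion, and it is trivially minimal.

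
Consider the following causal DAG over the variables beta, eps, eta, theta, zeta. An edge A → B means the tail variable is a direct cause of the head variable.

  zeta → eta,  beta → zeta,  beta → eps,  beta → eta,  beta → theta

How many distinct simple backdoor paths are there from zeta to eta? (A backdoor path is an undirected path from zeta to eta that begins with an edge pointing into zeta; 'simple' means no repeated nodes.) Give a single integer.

A backdoor path from zeta to eta is any simple undirected path whose first edge points into zeta (i.e. leaves zeta via a parent).
Parents of zeta: {beta}.
Enumerating:
  P1: zeta <- beta -> eta
That exhausts the simple backdoor paths. Count: 1.

1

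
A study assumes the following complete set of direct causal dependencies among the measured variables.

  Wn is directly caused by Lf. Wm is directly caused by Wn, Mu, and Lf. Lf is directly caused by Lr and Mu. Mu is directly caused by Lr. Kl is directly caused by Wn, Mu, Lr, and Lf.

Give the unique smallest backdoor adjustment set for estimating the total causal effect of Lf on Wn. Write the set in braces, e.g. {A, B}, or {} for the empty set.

{}

Variables eligible for adjustment (non-descendants of Lf, excluding Lf and Wn): {Lr, Mu}.
Backdoor paths from Lf to Wn:
  P1: Lf <- Lr -> Mu -> Kl <- Wn
  P2: Lf <- Lr -> Mu -> Wm <- Wn
  P3: Lf <- Lr -> Kl <- Mu -> Wm <- Wn
  P4: Lf <- Lr -> Kl <- Wn
  P5: Lf <- Mu <- Lr -> Kl <- Wn
  P6: Lf <- Mu -> Kl <- Wn
  P7: Lf <- Mu -> Wm <- Wn
Each backdoor path contains an unconditioned collider, so every path is already blocked with the empty conditioning set:
  P1: blocked at collider Kl (neither it nor any descendant is in the conditioning set).
  P2: blocked at collider Wm (neither it nor any descendant is in the conditioning set).
  P3: blocked at collider Kl (neither it nor any descendant is in the conditioning set).
  P4: blocked at collider Kl (neither it nor any descendant is in the conditioning set).
  P5: blocked at collider Kl (neither it nor any descendant is in the conditioning set).
  P6: blocked at collider Kl (neither it nor any descendant is in the conditioning set).
  P7: blocked at collider Wm (neither it nor any descendant is in the conditioning set).
The empty set is therefore the unique smallest valid set.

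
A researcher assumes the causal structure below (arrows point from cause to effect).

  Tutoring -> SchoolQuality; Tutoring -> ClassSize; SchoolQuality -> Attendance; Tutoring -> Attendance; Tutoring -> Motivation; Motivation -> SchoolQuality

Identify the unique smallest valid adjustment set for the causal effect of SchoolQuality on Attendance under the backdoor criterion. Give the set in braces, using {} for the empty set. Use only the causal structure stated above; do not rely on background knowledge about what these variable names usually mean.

Variables eligible for adjustment (non-descendants of SchoolQuality, excluding SchoolQuality and Attendance): {ClassSize, Motivation, Tutoring}.
Backdoor paths from SchoolQuality to Attendance:
  P1: SchoolQuality <- Tutoring -> Attendance
  P2: SchoolQuality <- Motivation <- Tutoring -> Attendance
The empty set is not sufficient: P1 (SchoolQuality <- Tutoring -> Attendance) has no collider blocking it and no conditioned non-collider, so it is open.
Try {Tutoring}:
  P1: blocked at fork node Tutoring ∈ conditioning set.
  P2: blocked at fork node Tutoring ∈ conditioning set.
{Tutoring} contains no descendant of SchoolQuality and blocks every backdoor path.
No other singleton works — e.g. {Motivation} leaves P1 open — so {Tutoring} is the unique smallest valid adjustment set.

{Tutoring}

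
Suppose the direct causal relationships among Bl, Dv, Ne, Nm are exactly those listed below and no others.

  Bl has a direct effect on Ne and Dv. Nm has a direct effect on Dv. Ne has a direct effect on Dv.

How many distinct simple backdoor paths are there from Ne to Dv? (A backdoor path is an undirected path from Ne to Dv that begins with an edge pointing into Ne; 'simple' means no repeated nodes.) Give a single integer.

A backdoor path from Ne to Dv is any simple undirected path whose first edge points into Ne (i.e. leaves Ne via a parent).
Parents of Ne: {Bl}.
Enumerating:
  P1: Ne <- Bl -> Dv
That exhausts the simple backdoor paths. Count: 1.

1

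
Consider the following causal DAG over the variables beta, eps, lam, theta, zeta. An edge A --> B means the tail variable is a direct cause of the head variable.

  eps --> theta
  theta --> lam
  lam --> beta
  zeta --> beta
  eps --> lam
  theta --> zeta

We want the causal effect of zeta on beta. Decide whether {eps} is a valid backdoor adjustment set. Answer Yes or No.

Backdoor paths from zeta to beta (paths whose first edge points into zeta):
  P1: zeta <- theta <- eps -> lam -> beta
  P2: zeta <- theta -> lam -> beta
Condition 1 (no descendant of zeta in the set): holds — descendants of zeta are {beta}; none are in {eps}.
Condition 2 (every backdoor path blocked by {eps}):
  P1: blocked at fork node eps ∈ conditioning set.
  P2: open — no interior node is in the conditioning set.
{eps} does not satisfy the backdoor criterion.

No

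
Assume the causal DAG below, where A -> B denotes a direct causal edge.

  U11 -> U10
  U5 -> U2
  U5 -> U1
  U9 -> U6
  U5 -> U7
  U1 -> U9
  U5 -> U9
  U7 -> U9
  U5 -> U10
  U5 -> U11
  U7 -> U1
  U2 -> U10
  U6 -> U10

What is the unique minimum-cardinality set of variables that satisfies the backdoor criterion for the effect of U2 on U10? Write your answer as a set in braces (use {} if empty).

Variables eligible for adjustment (non-descendants of U2, excluding U2 and U10): {U1, U11, U5, U6, U7, U9}.
Backdoor paths from U2 to U10:
  P1: U2 <- U5 -> U7 -> U1 -> U9 -> U6 -> U10
  P2: U2 <- U5 -> U7 -> U9 -> U6 -> U10
  P3: U2 <- U5 -> U11 -> U10
  P4: U2 <- U5 -> U1 <- U7 -> U9 -> U6 -> U10
  P5: U2 <- U5 -> U1 -> U9 -> U6 -> U10
  P6: U2 <- U5 -> U9 -> U6 -> U10
  P7: U2 <- U5 -> U10
The empty set is not sufficient: P1 (U2 <- U5 -> U7 -> U1 -> U9 -> U6 -> U10) has no collider blocking it and no conditioned non-collider, so it is open.
Try {U5}:
  P1: blocked at fork node U5 ∈ conditioning set.
  P2: blocked at fork node U5 ∈ conditioning set.
  P3: blocked at fork node U5 ∈ conditioning set.
  P4: blocked at fork node U5 ∈ conditioning set.
  P5: blocked at fork node U5 ∈ conditioning set.
  P6: blocked at fork node U5 ∈ conditioning set.
  P7: blocked at fork node U5 ∈ conditioning set.
{U5} contains no descendant of U2 and blocks every backdoor path.
No other singleton works — e.g. {U7} leaves P3 open — so {U5} is the unique smallest valid adjustment set.

{U5}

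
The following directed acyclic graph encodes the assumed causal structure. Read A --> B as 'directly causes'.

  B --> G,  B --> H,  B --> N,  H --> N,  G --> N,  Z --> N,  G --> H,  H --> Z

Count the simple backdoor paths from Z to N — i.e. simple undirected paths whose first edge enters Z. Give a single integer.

A backdoor path from Z to N is any simple undirected path whose first edge points into Z (i.e. leaves Z via a parent).
Parents of Z: {H}.
Enumerating:
  P1: Z <- H <- B -> G -> N
  P2: Z <- H <- B -> N
  P3: Z <- H <- G <- B -> N
  P4: Z <- H <- G -> N
  P5: Z <- H -> N
That exhausts the simple backdoor paths. Count: 5.

5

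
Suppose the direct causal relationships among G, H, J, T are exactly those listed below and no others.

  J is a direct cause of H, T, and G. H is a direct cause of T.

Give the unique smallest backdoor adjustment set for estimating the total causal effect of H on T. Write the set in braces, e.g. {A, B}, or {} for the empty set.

{J}

Variables eligible for adjustment (non-descendants of H, excluding H and T): {G, J}.
Backdoor paths from H to T:
  P1: H <- J -> T
The empty set is not sufficient: P1 (H <- J -> T) has no collider blocking it and no conditioned non-collider, so it is open.
Try {J}:
  P1: blocked at fork node J ∈ conditioning set.
{J} contains no descendant of H and blocks every backdoor path.
No other singleton works — e.g. {G} leaves P1 open — so {J} is the unique smallest valid adjustment set.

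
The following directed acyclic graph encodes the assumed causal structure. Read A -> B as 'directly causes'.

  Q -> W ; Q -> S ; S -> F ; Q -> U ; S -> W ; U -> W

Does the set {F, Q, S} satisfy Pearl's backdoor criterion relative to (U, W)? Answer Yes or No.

Backdoor paths from U to W (paths whose first edge points into U):
  P1: U <- Q -> S -> W
  P2: U <- Q -> W
Condition 1 (no descendant of U in the set): holds — descendants of U are {W}; none are in {F, Q, S}.
Condition 2 (every backdoor path blocked by {F, Q, S}):
  P1: blocked at fork node Q ∈ conditioning set.
  P2: blocked at fork node Q ∈ conditioning set.
{F, Q, S} satisfies the backdoor criterion.

Yes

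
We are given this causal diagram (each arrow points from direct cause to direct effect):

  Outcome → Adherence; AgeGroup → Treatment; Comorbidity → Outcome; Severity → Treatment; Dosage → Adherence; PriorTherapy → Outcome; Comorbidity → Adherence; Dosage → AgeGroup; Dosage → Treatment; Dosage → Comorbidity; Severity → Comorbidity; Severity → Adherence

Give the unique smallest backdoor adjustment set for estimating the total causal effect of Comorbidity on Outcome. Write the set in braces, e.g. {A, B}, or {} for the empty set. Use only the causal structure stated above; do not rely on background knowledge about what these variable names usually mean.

Variables eligible for adjustment (non-descendants of Comorbidity, excluding Comorbidity and Outcome): {AgeGroup, Dosage, PriorTherapy, Severity, Treatment}.
Backdoor paths from Comorbidity to Outcome:
  P1: Comorbidity <- Dosage -> AgeGroup -> Treatment <- Severity -> Adherence <- Outcome
  P2: Comorbidity <- Dosage -> Treatment <- Severity -> Adherence <- Outcome
  P3: Comorbidity <- Dosage -> Adherence <- Outcome
  P4: Comorbidity <- Severity -> Treatment <- Dosage -> Adherence <- Outcome
  P5: Comorbidity <- Severity -> Treatment <- AgeGroup <- Dosage -> Adherence <- Outcome
  P6: Comorbidity <- Severity -> Adherence <- Outcome
Each backdoor path contains an unconditioned collider, so every path is already blocked with the empty conditioning set:
  P1: blocked at collider Treatment (neither it nor any descendant is in the conditioning set).
  P2: blocked at collider Treatment (neither it nor any descendant is in the conditioning set).
  P3: blocked at collider Adherence (neither it nor any descendant is in the conditioning set).
  P4: blocked at collider Treatment (neither it nor any descendant is in the conditioning set).
  P5: blocked at collider Treatment (neither it nor any descendant is in the conditioning set).
  P6: blocked at collider Adherence (neither it nor any descendant is in the conditioning set).
The empty set is therefore the unique smallest valid set.

{}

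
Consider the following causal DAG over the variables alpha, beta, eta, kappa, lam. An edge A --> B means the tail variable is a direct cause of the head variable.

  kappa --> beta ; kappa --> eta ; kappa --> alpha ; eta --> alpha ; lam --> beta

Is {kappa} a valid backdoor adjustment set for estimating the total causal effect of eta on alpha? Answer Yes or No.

Yes

Backdoor paths from eta to alpha (paths whose first edge points into eta):
  P1: eta <- kappa -> alpha
Condition 1 (no descendant of eta in the set): holds — descendants of eta are {alpha}; none are in {kappa}.
Condition 2 (every backdoor path blocked by {kappa}):
  P1: blocked at fork node kappa ∈ conditioning set.
{kappa} satisfies the backdoor criterion.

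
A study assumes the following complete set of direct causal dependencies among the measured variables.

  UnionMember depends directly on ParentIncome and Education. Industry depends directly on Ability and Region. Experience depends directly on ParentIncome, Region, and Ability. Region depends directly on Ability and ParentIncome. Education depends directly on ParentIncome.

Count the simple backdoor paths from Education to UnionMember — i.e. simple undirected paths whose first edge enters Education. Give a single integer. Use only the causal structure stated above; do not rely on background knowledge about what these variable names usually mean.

1

A backdoor path from Education to UnionMember is any simple undirected path whose first edge points into Education (i.e. leaves Education via a parent).
Parents of Education: {ParentIncome}.
Enumerating:
  P1: Education <- ParentIncome -> UnionMember
That exhausts the simple backdoor paths. Count: 1.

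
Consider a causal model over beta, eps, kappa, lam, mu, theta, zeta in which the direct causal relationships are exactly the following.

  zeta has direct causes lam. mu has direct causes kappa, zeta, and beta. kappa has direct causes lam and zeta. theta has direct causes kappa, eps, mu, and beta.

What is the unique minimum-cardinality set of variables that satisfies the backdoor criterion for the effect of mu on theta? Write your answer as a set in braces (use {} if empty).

Variables eligible for adjustment (non-descendants of mu, excluding mu and theta): {beta, eps, kappa, lam, zeta}.
Backdoor paths from mu to theta:
  P1: mu <- zeta <- lam -> kappa -> theta
  P2: mu <- zeta -> kappa -> theta
  P3: mu <- beta -> theta
  P4: mu <- kappa -> theta
The empty set is not sufficient: P1 (mu <- zeta <- lam -> kappa -> theta) has no collider blocking it and no conditioned non-collider, so it is open.
Try {beta, kappa}:
  P1: blocked at chain node kappa ∈ conditioning set.
  P2: blocked at chain node kappa ∈ conditioning set.
  P3: blocked at fork node beta ∈ conditioning set.
  P4: blocked at fork node kappa ∈ conditioning set.
{beta, kappa} contains no descendant of mu and blocks every backdoor path.
Every element of {beta, kappa} is needed (dropping beta leaves P3 open; dropping kappa leaves P1 open), so no proper subset is valid.
Among all size-2 subsets of the eligible variables, only {beta, kappa} blocks every backdoor path, so it is the unique smallest valid adjustment set.

{beta, kappa}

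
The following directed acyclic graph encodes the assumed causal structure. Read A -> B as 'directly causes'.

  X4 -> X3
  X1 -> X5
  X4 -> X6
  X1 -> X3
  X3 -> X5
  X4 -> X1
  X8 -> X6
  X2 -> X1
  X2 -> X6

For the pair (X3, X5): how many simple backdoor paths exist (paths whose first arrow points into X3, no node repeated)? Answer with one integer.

3

A backdoor path from X3 to X5 is any simple undirected path whose first edge points into X3 (i.e. leaves X3 via a parent).
Parents of X3: {X1, X4}.
Enumerating:
  P1: X3 <- X4 -> X1 -> X5
  P2: X3 <- X4 -> X6 <- X2 -> X1 -> X5
  P3: X3 <- X1 -> X5
That exhausts the simple backdoor paths. Count: 3.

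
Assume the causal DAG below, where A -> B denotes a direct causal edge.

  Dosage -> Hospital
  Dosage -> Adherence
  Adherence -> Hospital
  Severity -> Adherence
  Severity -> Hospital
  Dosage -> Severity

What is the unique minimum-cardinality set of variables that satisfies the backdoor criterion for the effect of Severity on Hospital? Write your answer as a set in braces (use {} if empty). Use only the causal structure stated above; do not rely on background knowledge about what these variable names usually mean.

Variables eligible for adjustment (non-descendants of Severity, excluding Severity and Hospital): {Dosage}.
Backdoor paths from Severity to Hospital:
  P1: Severity <- Dosage -> Adherence -> Hospital
  P2: Severity <- Dosage -> Hospital
The empty set is not sufficient: P1 (Severity <- Dosage -> Adherence -> Hospital) has no collider blocking it and no conditioned non-collider, so it is open.
Try {Dosage}:
  P1: blocked at fork node Dosage ∈ conditioning set.
  P2: blocked at fork node Dosage ∈ conditioning set.
{Dosage} contains no descendant of Severity and blocks every backdoor path.
{Dosage} is the unique smallest valid adjustment set.

{Dosage}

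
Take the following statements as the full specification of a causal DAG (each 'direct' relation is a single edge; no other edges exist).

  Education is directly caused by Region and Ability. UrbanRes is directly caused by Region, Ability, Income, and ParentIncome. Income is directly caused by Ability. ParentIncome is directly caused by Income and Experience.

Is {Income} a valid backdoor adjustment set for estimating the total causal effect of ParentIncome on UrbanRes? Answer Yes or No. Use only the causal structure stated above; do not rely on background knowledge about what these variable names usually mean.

Backdoor paths from ParentIncome to UrbanRes (paths whose first edge points into ParentIncome):
  P1: ParentIncome <- Income <- Ability -> UrbanRes
  P2: ParentIncome <- Income <- Ability -> Education <- Region -> UrbanRes
  P3: ParentIncome <- Income -> UrbanRes
Condition 1 (no descendant of ParentIncome in the set): holds — descendants of ParentIncome are {UrbanRes}; none are in {Income}.
Condition 2 (every backdoor path blocked by {Income}):
  P1: blocked at chain node Income ∈ conditioning set.
  P2: blocked at chain node Income ∈ conditioning set.
  P3: blocked at fork node Income ∈ conditioning set.
{Income} satisfies the backdoor criterion.

Yes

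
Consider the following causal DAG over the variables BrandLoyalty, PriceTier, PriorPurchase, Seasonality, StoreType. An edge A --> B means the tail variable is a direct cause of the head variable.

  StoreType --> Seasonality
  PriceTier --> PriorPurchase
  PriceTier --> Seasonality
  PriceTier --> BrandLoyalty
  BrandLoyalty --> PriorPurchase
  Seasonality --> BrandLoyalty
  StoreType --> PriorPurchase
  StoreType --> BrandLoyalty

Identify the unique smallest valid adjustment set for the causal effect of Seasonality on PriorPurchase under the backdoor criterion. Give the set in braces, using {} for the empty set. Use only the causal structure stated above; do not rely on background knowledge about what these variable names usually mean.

Variables eligible for adjustment (non-descendants of Seasonality, excluding Seasonality and PriorPurchase): {PriceTier, StoreType}.
Backdoor paths from Seasonality to PriorPurchase:
  P1: Seasonality <- StoreType -> BrandLoyalty <- PriceTier -> PriorPurchase
  P2: Seasonality <- StoreType -> BrandLoyalty -> PriorPurchase
  P3: Seasonality <- StoreType -> PriorPurchase
  P4: Seasonality <- PriceTier -> BrandLoyalty <- StoreType -> PriorPurchase
  P5: Seasonality <- PriceTier -> BrandLoyalty -> PriorPurchase
  P6: Seasonality <- PriceTier -> PriorPurchase
The empty set is not sufficient: P2 (Seasonality <- StoreType -> BrandLoyalty -> PriorPurchase) has no collider blocking it and no conditioned non-collider, so it is open.
Try {PriceTier, StoreType}:
  P1: blocked at fork node StoreType ∈ conditioning set.
  P2: blocked at fork node StoreType ∈ conditioning set.
  P3: blocked at fork node StoreType ∈ conditioning set.
  P4: blocked at fork node PriceTier ∈ conditioning set.
  P5: blocked at fork node PriceTier ∈ conditioning set.
  P6: blocked at fork node PriceTier ∈ conditioning set.
{PriceTier, StoreType} contains no descendant of Seasonality and blocks every backdoor path.
Every element of {PriceTier, StoreType} is needed (dropping PriceTier leaves P5 open; dropping StoreType leaves P2 open), so no proper subset is valid.
Among all size-2 subsets of the eligible variables, only {PriceTier, StoreType} blocks every backdoor path, so it is the unique smallest valid adjustment set.

{PriceTier, StoreType}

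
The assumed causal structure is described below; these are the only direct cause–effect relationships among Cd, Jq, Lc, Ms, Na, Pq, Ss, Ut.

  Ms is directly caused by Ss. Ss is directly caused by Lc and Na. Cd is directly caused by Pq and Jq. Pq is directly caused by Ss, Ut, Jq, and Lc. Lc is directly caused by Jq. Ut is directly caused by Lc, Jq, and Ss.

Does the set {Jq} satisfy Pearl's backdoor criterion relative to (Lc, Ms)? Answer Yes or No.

Yes

Backdoor paths from Lc to Ms (paths whose first edge points into Lc):
  P1: Lc <- Jq -> Ut <- Ss -> Ms
  P2: Lc <- Jq -> Ut -> Pq <- Ss -> Ms
  P3: Lc <- Jq -> Pq <- Ss -> Ms
  P4: Lc <- Jq -> Pq <- Ut <- Ss -> Ms
  P5: Lc <- Jq -> Cd <- Pq <- Ss -> Ms
  P6: Lc <- Jq -> Cd <- Pq <- Ut <- Ss -> Ms
Condition 1 (no descendant of Lc in the set): holds — descendants of Lc are {Cd, Ms, Pq, Ss, Ut}; none are in {Jq}.
Condition 2 (every backdoor path blocked by {Jq}):
  P1: blocked at fork node Jq ∈ conditioning set.
  P2: blocked at fork node Jq ∈ conditioning set.
  P3: blocked at fork node Jq ∈ conditioning set.
  P4: blocked at fork node Jq ∈ conditioning set.
  P5: blocked at fork node Jq ∈ conditioning set.
  P6: blocked at fork node Jq ∈ conditioning set.
{Jq} satisfies the backdoor criterion.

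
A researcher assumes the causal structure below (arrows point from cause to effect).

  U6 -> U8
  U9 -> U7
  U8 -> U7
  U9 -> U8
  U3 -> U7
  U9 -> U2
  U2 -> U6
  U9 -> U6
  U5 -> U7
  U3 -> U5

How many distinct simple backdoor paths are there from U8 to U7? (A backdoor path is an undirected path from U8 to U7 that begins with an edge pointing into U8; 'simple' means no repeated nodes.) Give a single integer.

3

A backdoor path from U8 to U7 is any simple undirected path whose first edge points into U8 (i.e. leaves U8 via a parent).
Parents of U8: {U6, U9}.
Enumerating:
  P1: U8 <- U9 -> U7
  P2: U8 <- U6 <- U9 -> U7
  P3: U8 <- U6 <- U2 <- U9 -> U7
That exhausts the simple backdoor paths. Count: 3.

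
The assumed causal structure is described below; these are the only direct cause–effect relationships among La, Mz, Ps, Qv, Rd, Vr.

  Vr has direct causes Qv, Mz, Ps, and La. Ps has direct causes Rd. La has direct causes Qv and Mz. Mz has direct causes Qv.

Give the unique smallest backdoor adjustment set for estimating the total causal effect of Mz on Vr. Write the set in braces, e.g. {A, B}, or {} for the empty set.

Variables eligible for adjustment (non-descendants of Mz, excluding Mz and Vr): {Ps, Qv, Rd}.
Backdoor paths from Mz to Vr:
  P1: Mz <- Qv -> La -> Vr
  P2: Mz <- Qv -> Vr
The empty set is not sufficient: P1 (Mz <- Qv -> La -> Vr) has no collider blocking it and no conditioned non-collider, so it is open.
Try {Qv}:
  P1: blocked at fork node Qv ∈ conditioning set.
  P2: blocked at fork node Qv ∈ conditioning set.
{Qv} contains no descendant of Mz and blocks every backdoor path.
No other singleton works — e.g. {Rd} leaves P1 open — so {Qv} is the unique smallest valid adjustment set.

{Qv}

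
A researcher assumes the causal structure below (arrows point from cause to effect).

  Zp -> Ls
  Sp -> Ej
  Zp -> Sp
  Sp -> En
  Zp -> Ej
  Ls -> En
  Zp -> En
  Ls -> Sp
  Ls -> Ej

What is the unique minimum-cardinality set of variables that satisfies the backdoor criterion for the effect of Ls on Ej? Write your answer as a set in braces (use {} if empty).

Variables eligible for adjustment (non-descendants of Ls, excluding Ls and Ej): {Zp}.
Backdoor paths from Ls to Ej:
  P1: Ls <- Zp -> Sp -> Ej
  P2: Ls <- Zp -> Ej
  P3: Ls <- Zp -> En <- Sp -> Ej
The empty set is not sufficient: P1 (Ls <- Zp -> Sp -> Ej) has no collider blocking it and no conditioned non-collider, so it is open.
Try {Zp}:
  P1: blocked at fork node Zp ∈ conditioning set.
  P2: blocked at fork node Zp ∈ conditioning set.
  P3: blocked at fork node Zp ∈ conditioning set.
{Zp} contains no descendant of Ls and blocks every backdoor path.
{Zp} is the unique smallest valid adjustment set.

{Zp}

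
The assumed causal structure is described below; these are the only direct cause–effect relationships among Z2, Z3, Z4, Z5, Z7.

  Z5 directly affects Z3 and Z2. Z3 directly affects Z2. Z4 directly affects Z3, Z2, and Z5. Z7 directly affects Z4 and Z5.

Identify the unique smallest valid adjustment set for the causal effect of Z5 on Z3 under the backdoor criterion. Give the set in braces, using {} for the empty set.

Variables eligible for adjustment (non-descendants of Z5, excluding Z5 and Z3): {Z4, Z7}.
Backdoor paths from Z5 to Z3:
  P1: Z5 <- Z7 -> Z4 -> Z3
  P2: Z5 <- Z7 -> Z4 -> Z2 <- Z3
  P3: Z5 <- Z4 -> Z3
  P4: Z5 <- Z4 -> Z2 <- Z3
The empty set is not sufficient: P1 (Z5 <- Z7 -> Z4 -> Z3) has no collider blocking it and no conditioned non-collider, so it is open.
Try {Z4}:
  P1: blocked at chain node Z4 ∈ conditioning set.
  P2: blocked at chain node Z4 ∈ conditioning set.
  P3: blocked at fork node Z4 ∈ conditioning set.
  P4: blocked at fork node Z4 ∈ conditioning set.
{Z4} contains no descendant of Z5 and blocks every backdoor path.
No other singleton works — e.g. {Z7} leaves P3 open — so {Z4} is the unique smallest valid adjustment set.

{Z4}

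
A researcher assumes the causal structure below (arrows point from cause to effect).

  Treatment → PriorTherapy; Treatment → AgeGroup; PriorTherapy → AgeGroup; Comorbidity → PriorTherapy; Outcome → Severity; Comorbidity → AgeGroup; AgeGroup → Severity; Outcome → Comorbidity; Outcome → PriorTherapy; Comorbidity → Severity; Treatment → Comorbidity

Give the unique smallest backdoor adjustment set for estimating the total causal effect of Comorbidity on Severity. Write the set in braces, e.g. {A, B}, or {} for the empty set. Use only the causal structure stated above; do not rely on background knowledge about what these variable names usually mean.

Variables eligible for adjustment (non-descendants of Comorbidity, excluding Comorbidity and Severity): {Outcome, Treatment}.
Backdoor paths from Comorbidity to Severity:
  P1: Comorbidity <- Outcome -> PriorTherapy <- Treatment -> AgeGroup -> Severity
  P2: Comorbidity <- Outcome -> PriorTherapy -> AgeGroup -> Severity
  P3: Comorbidity <- Outcome -> Severity
  P4: Comorbidity <- Treatment -> PriorTherapy <- Outcome -> Severity
  P5: Comorbidity <- Treatment -> PriorTherapy -> AgeGroup -> Severity
  P6: Comorbidity <- Treatment -> AgeGroup <- PriorTherapy <- Outcome -> Severity
  P7: Comorbidity <- Treatment -> AgeGroup -> Severity
The empty set is not sufficient: P2 (Comorbidity <- Outcome -> PriorTherapy -> AgeGroup -> Severity) has no collider blocking it and no conditioned non-collider, so it is open.
Try {Outcome, Treatment}:
  P1: blocked at fork node Outcome ∈ conditioning set.
  P2: blocked at fork node Outcome ∈ conditioning set.
  P3: blocked at fork node Outcome ∈ conditioning set.
  P4: blocked at fork node Treatment ∈ conditioning set.
  P5: blocked at fork node Treatment ∈ conditioning set.
  P6: blocked at fork node Treatment ∈ conditioning set.
  P7: blocked at fork node Treatment ∈ conditioning set.
{Outcome, Treatment} contains no descendant of Comorbidity and blocks every backdoor path.
Every element of {Outcome, Treatment} is needed (dropping Outcome leaves P2 open; dropping Treatment leaves P5 open), so no proper subset is valid.
Among all size-2 subsets of the eligible variables, only {Outcome, Treatment} blocks every backdoor path, so it is the unique smallest valid adjustment set.

{Outcome, Treatment}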